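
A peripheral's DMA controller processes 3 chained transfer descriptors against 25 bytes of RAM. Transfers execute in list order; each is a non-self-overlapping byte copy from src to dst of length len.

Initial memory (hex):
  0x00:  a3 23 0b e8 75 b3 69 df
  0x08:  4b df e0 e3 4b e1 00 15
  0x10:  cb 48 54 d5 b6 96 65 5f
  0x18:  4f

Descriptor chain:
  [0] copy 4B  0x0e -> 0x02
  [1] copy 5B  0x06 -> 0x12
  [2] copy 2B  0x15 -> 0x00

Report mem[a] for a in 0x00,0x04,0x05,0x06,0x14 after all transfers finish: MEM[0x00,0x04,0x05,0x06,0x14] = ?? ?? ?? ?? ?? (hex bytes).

D0: mem[0x02..0x05] <- [00 15 cb 48]
D1: mem[0x12..0x16] <- [69 df 4b df e0]
D2: mem[0x00..0x01] <- [df e0]
query mem[0x00]=0xdf, mem[0x04]=0xcb, mem[0x05]=0x48, mem[0x06]=0x69, mem[0x14]=0x4b

MEM[0x00,0x04,0x05,0x06,0x14] = df cb 48 69 4b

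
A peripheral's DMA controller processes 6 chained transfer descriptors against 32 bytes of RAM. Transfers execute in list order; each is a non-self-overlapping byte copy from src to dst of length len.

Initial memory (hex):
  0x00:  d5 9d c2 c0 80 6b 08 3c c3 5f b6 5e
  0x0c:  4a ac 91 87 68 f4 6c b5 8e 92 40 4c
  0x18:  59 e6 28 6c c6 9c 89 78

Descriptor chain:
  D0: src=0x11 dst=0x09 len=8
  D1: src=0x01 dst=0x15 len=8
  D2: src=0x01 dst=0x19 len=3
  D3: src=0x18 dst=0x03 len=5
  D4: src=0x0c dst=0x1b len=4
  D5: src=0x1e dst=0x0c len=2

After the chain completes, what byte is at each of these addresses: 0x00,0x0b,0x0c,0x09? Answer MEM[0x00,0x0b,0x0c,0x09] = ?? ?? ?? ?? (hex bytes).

MEM[0x00,0x0b,0x0c,0x09] = d5 b5 4c f4

  after D0: wrote 8B at 0x09 = f46cb58e92404c59
  after D1: wrote 8B at 0x15 = 9dc2c0806b083cc3
  after D2: wrote 3B at 0x19 = 9dc2c0
  after D3: wrote 5B at 0x03 = 809dc2c0c3
  after D4: wrote 4B at 0x1b = 8e92404c
  after D5: wrote 2B at 0x0c = 4c78
query mem[0x00]=0xd5, mem[0x0b]=0xb5, mem[0x0c]=0x4c, mem[0x09]=0xf4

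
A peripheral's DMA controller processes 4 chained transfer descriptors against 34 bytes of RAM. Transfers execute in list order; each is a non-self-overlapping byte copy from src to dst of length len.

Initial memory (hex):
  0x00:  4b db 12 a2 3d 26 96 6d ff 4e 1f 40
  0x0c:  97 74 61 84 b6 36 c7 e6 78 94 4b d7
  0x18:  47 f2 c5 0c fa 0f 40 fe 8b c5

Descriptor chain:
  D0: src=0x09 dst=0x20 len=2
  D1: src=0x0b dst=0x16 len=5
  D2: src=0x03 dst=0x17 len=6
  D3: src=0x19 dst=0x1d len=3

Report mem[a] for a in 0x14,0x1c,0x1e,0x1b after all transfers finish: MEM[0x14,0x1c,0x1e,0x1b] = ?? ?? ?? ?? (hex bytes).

[0] 0x09->0x20 len=2 : 4e 1f
[1] 0x0b->0x16 len=5 : 40 97 74 61 84
[2] 0x03->0x17 len=6 : a2 3d 26 96 6d ff
[3] 0x19->0x1d len=3 : 26 96 6d
query mem[0x14]=0x78, mem[0x1c]=0xff, mem[0x1e]=0x96, mem[0x1b]=0x6d

MEM[0x14,0x1c,0x1e,0x1b] = 78 ff 96 6d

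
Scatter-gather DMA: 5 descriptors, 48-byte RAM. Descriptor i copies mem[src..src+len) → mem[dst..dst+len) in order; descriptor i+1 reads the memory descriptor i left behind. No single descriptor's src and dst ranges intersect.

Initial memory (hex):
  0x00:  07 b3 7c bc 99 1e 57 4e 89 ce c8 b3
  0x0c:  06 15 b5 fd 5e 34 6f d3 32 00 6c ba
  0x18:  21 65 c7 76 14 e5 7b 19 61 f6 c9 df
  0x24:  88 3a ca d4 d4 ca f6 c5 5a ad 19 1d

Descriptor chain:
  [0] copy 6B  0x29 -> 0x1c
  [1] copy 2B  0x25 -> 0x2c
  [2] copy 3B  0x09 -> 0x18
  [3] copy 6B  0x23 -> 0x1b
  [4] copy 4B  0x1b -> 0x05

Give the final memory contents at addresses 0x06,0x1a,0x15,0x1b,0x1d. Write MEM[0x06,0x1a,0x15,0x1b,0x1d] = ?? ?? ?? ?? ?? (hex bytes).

MEM[0x06,0x1a,0x15,0x1b,0x1d] = 88 b3 00 df 3a

#0 dst[0x1c+6] := {0xca,0xf6,0xc5,0x5a,0xad,0x19}
#1 dst[0x2c+2] := {0x3a,0xca}
#2 dst[0x18+3] := {0xce,0xc8,0xb3}
#3 dst[0x1b+6] := {0xdf,0x88,0x3a,0xca,0xd4,0xd4}
#4 dst[0x05+4] := {0xdf,0x88,0x3a,0xca}
query mem[0x06]=0x88, mem[0x1a]=0xb3, mem[0x15]=0x00, mem[0x1b]=0xdf, mem[0x1d]=0x3a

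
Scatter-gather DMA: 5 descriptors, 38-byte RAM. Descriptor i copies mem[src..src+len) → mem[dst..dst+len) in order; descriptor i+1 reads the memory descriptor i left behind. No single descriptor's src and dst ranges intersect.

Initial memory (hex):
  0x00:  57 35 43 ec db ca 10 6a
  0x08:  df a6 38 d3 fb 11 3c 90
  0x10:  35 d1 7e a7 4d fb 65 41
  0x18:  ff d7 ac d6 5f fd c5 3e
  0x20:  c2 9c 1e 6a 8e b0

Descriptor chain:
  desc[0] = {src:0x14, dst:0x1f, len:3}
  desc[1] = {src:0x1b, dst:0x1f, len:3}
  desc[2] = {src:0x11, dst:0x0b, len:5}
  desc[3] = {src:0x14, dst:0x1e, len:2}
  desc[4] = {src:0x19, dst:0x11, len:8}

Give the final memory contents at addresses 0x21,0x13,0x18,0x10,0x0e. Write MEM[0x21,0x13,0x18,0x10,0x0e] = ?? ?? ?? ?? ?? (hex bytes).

MEM[0x21,0x13,0x18,0x10,0x0e] = fd d6 5f 35 4d

  after D0: wrote 3B at 0x1f = 4dfb65
  after D1: wrote 3B at 0x1f = d65ffd
  after D2: wrote 5B at 0x0b = d17ea74dfb
  after D3: wrote 2B at 0x1e = 4dfb
  after D4: wrote 8B at 0x11 = d7acd65ffd4dfb5f
query mem[0x21]=0xfd, mem[0x13]=0xd6, mem[0x18]=0x5f, mem[0x10]=0x35, mem[0x0e]=0x4d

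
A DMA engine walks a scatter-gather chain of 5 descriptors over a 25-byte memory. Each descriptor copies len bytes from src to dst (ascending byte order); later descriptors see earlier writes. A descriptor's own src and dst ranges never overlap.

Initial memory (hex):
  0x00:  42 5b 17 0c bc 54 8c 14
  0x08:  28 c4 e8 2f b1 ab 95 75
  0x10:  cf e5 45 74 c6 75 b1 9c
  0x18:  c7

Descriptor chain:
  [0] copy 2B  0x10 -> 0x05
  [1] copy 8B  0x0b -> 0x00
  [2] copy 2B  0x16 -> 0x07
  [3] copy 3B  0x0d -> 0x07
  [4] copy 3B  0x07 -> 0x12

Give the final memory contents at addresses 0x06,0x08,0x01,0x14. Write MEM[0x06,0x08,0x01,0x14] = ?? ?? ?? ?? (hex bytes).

D0: mem[0x05..0x06] <- [cf e5]
D1: mem[0x00..0x07] <- [2f b1 ab 95 75 cf e5 45]
D2: mem[0x07..0x08] <- [b1 9c]
D3: mem[0x07..0x09] <- [ab 95 75]
D4: mem[0x12..0x14] <- [ab 95 75]
query mem[0x06]=0xe5, mem[0x08]=0x95, mem[0x01]=0xb1, mem[0x14]=0x75

MEM[0x06,0x08,0x01,0x14] = e5 95 b1 75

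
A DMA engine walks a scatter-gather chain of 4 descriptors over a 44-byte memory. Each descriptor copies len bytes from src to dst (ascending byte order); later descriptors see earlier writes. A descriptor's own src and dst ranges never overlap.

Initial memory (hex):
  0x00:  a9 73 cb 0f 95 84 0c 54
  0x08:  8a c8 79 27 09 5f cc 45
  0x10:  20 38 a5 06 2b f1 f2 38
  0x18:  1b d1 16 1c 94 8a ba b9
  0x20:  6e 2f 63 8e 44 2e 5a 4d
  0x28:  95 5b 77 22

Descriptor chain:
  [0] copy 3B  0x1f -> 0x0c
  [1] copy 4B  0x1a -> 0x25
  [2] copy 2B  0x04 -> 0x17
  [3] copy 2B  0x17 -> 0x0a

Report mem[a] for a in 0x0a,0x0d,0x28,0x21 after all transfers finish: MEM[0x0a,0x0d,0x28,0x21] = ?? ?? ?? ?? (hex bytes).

[0] 0x1f->0x0c len=3 : b9 6e 2f
[1] 0x1a->0x25 len=4 : 16 1c 94 8a
[2] 0x04->0x17 len=2 : 95 84
[3] 0x17->0x0a len=2 : 95 84
query mem[0x0a]=0x95, mem[0x0d]=0x6e, mem[0x28]=0x8a, mem[0x21]=0x2f

MEM[0x0a,0x0d,0x28,0x21] = 95 6e 8a 2f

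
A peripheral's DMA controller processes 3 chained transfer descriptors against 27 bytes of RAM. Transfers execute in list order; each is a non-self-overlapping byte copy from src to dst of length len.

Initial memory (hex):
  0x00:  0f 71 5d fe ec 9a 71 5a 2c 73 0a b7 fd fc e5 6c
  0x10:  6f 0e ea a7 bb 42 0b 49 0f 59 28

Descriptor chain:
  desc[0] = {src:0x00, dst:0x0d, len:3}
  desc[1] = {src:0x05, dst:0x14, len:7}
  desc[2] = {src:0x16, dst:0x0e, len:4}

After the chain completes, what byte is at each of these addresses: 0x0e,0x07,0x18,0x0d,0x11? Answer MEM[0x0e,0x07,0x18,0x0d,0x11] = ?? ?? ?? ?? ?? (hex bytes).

MEM[0x0e,0x07,0x18,0x0d,0x11] = 5a 5a 73 0f 0a

[0] 0x00->0x0d len=3 : 0f 71 5d
[1] 0x05->0x14 len=7 : 9a 71 5a 2c 73 0a b7
[2] 0x16->0x0e len=4 : 5a 2c 73 0a
query mem[0x0e]=0x5a, mem[0x07]=0x5a, mem[0x18]=0x73, mem[0x0d]=0x0f, mem[0x11]=0x0a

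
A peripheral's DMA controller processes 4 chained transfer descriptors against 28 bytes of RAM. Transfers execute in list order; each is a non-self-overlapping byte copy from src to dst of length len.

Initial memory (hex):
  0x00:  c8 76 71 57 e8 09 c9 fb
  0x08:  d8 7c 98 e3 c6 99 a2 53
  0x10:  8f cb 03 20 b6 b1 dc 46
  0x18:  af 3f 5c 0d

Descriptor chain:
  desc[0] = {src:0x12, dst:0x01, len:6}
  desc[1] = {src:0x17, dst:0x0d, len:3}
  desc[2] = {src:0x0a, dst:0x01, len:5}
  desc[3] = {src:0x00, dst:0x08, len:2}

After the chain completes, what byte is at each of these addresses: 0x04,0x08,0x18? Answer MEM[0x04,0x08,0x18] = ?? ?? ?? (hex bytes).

  after D0: wrote 6B at 0x01 = 0320b6b1dc46
  after D1: wrote 3B at 0x0d = 46af3f
  after D2: wrote 5B at 0x01 = 98e3c646af
  after D3: wrote 2B at 0x08 = c898
query mem[0x04]=0x46, mem[0x08]=0xc8, mem[0x18]=0xaf

MEM[0x04,0x08,0x18] = 46 c8 af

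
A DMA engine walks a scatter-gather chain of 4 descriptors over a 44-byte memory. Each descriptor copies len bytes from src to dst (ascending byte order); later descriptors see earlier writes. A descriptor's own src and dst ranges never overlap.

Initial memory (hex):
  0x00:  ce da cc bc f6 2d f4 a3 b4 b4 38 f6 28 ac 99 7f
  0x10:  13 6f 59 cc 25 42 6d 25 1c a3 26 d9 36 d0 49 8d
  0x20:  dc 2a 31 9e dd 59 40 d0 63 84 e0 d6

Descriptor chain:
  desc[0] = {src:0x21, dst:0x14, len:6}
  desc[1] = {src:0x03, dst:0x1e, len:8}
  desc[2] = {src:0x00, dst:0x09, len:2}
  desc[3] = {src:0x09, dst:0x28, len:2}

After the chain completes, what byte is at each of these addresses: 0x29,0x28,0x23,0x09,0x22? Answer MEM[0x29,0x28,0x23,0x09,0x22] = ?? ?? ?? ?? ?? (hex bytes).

[0] 0x21->0x14 len=6 : 2a 31 9e dd 59 40
[1] 0x03->0x1e len=8 : bc f6 2d f4 a3 b4 b4 38
[2] 0x00->0x09 len=2 : ce da
[3] 0x09->0x28 len=2 : ce da
query mem[0x29]=0xda, mem[0x28]=0xce, mem[0x23]=0xb4, mem[0x09]=0xce, mem[0x22]=0xa3

MEM[0x29,0x28,0x23,0x09,0x22] = da ce b4 ce a3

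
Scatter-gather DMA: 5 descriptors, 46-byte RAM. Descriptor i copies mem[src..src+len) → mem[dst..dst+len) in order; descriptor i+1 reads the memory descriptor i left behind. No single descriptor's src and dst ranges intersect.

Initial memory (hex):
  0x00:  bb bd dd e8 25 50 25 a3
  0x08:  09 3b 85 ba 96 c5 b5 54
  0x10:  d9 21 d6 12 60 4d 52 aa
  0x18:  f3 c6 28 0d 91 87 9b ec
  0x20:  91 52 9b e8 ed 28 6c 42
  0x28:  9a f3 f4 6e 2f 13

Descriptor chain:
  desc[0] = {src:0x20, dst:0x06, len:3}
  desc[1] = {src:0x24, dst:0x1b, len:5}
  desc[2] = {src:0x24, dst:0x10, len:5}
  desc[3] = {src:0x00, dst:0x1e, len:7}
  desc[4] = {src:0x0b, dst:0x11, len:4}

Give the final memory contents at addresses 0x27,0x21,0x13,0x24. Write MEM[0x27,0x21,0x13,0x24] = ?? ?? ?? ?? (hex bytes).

#0 dst[0x06+3] := {0x91,0x52,0x9b}
#1 dst[0x1b+5] := {0xed,0x28,0x6c,0x42,0x9a}
#2 dst[0x10+5] := {0xed,0x28,0x6c,0x42,0x9a}
#3 dst[0x1e+7] := {0xbb,0xbd,0xdd,0xe8,0x25,0x50,0x91}
#4 dst[0x11+4] := {0xba,0x96,0xc5,0xb5}
query mem[0x27]=0x42, mem[0x21]=0xe8, mem[0x13]=0xc5, mem[0x24]=0x91

MEM[0x27,0x21,0x13,0x24] = 42 e8 c5 91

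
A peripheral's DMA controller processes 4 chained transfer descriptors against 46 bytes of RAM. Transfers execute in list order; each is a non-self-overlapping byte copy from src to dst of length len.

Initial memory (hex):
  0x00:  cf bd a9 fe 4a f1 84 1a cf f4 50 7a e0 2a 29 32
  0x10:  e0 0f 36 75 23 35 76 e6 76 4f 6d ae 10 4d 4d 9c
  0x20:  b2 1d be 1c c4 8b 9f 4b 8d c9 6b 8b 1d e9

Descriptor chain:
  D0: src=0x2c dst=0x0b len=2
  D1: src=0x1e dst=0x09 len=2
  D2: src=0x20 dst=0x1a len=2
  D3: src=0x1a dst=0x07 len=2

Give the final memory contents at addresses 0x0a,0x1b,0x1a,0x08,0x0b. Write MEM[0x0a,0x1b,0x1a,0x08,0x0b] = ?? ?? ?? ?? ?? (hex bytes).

MEM[0x0a,0x1b,0x1a,0x08,0x0b] = 9c 1d b2 1d 1d

#0 dst[0x0b+2] := {0x1d,0xe9}
#1 dst[0x09+2] := {0x4d,0x9c}
#2 dst[0x1a+2] := {0xb2,0x1d}
#3 dst[0x07+2] := {0xb2,0x1d}
query mem[0x0a]=0x9c, mem[0x1b]=0x1d, mem[0x1a]=0xb2, mem[0x08]=0x1d, mem[0x0b]=0x1d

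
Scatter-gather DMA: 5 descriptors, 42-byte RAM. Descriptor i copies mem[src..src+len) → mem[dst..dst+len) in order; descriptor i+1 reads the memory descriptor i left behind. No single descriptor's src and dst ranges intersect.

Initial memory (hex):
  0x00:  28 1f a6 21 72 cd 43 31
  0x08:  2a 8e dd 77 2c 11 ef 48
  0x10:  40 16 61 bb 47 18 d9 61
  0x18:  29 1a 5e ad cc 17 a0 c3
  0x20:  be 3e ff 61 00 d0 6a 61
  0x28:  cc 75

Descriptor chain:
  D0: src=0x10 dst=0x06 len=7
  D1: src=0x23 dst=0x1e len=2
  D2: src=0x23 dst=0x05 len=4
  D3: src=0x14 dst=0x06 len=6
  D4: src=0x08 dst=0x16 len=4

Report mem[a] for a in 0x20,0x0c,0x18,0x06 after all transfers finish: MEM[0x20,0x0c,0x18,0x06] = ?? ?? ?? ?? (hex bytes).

#0 dst[0x06+7] := {0x40,0x16,0x61,0xbb,0x47,0x18,0xd9}
#1 dst[0x1e+2] := {0x61,0x00}
#2 dst[0x05+4] := {0x61,0x00,0xd0,0x6a}
#3 dst[0x06+6] := {0x47,0x18,0xd9,0x61,0x29,0x1a}
#4 dst[0x16+4] := {0xd9,0x61,0x29,0x1a}
query mem[0x20]=0xbe, mem[0x0c]=0xd9, mem[0x18]=0x29, mem[0x06]=0x47

MEM[0x20,0x0c,0x18,0x06] = be d9 29 47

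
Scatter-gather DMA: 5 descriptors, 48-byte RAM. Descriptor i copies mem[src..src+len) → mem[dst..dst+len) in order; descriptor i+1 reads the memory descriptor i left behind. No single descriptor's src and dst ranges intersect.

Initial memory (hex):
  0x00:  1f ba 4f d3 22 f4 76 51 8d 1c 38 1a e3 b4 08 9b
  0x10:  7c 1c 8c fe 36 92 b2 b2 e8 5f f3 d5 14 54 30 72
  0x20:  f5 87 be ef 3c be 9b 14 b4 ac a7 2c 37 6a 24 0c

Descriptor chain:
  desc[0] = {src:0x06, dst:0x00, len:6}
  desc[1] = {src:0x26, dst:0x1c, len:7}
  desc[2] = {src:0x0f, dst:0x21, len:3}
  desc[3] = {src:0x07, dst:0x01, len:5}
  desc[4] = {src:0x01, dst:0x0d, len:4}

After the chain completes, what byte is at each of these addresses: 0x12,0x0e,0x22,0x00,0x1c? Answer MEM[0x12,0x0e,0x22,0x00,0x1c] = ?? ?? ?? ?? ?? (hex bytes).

D0: mem[0x00..0x05] <- [76 51 8d 1c 38 1a]
D1: mem[0x1c..0x22] <- [9b 14 b4 ac a7 2c 37]
D2: mem[0x21..0x23] <- [9b 7c 1c]
D3: mem[0x01..0x05] <- [51 8d 1c 38 1a]
D4: mem[0x0d..0x10] <- [51 8d 1c 38]
query mem[0x12]=0x8c, mem[0x0e]=0x8d, mem[0x22]=0x7c, mem[0x00]=0x76, mem[0x1c]=0x9b

MEM[0x12,0x0e,0x22,0x00,0x1c] = 8c 8d 7c 76 9b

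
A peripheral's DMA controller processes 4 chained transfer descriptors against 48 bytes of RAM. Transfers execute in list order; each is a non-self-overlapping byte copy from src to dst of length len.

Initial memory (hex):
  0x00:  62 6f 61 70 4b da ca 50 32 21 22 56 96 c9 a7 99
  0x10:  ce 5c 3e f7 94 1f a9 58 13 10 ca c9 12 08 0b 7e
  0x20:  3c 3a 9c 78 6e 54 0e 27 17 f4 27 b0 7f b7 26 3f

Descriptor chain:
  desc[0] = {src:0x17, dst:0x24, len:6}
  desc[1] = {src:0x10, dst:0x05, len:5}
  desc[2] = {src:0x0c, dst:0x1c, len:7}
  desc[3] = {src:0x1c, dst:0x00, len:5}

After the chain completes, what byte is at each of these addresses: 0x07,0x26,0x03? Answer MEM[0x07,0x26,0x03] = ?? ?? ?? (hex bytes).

D0: mem[0x24..0x29] <- [58 13 10 ca c9 12]
D1: mem[0x05..0x09] <- [ce 5c 3e f7 94]
D2: mem[0x1c..0x22] <- [96 c9 a7 99 ce 5c 3e]
D3: mem[0x00..0x04] <- [96 c9 a7 99 ce]
query mem[0x07]=0x3e, mem[0x26]=0x10, mem[0x03]=0x99

MEM[0x07,0x26,0x03] = 3e 10 99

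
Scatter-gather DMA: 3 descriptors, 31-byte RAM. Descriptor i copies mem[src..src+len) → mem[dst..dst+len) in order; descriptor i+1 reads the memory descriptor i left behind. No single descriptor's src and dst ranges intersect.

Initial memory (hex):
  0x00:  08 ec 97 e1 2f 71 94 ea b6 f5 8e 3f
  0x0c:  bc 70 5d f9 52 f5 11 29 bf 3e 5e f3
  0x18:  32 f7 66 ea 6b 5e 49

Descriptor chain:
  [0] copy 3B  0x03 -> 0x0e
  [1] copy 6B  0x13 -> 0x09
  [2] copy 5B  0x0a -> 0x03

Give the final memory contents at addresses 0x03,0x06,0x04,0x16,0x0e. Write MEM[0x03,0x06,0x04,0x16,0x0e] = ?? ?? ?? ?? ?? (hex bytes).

D0: mem[0x0e..0x10] <- [e1 2f 71]
D1: mem[0x09..0x0e] <- [29 bf 3e 5e f3 32]
D2: mem[0x03..0x07] <- [bf 3e 5e f3 32]
query mem[0x03]=0xbf, mem[0x06]=0xf3, mem[0x04]=0x3e, mem[0x16]=0x5e, mem[0x0e]=0x32

MEM[0x03,0x06,0x04,0x16,0x0e] = bf f3 3e 5e 32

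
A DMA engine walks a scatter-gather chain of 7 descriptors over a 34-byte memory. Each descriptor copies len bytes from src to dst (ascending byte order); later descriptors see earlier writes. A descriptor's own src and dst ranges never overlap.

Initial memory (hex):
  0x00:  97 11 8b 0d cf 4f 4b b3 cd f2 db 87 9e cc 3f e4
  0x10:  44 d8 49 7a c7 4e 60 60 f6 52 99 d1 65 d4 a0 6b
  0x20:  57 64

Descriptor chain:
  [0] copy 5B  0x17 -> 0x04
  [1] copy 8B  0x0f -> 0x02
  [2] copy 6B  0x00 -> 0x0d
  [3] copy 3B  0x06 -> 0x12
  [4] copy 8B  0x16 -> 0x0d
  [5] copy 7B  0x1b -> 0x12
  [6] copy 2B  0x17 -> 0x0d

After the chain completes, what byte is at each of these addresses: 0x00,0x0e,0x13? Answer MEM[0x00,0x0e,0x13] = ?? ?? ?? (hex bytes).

  after D0: wrote 5B at 0x04 = 60f65299d1
  after D1: wrote 8B at 0x02 = e444d8497ac74e60
  after D2: wrote 6B at 0x0d = 9711e444d849
  after D3: wrote 3B at 0x12 = 7ac74e
  after D4: wrote 8B at 0x0d = 6060f65299d165d4
  after D5: wrote 7B at 0x12 = d165d4a06b5764
  after D6: wrote 2B at 0x0d = 5764
query mem[0x00]=0x97, mem[0x0e]=0x64, mem[0x13]=0x65

MEM[0x00,0x0e,0x13] = 97 64 65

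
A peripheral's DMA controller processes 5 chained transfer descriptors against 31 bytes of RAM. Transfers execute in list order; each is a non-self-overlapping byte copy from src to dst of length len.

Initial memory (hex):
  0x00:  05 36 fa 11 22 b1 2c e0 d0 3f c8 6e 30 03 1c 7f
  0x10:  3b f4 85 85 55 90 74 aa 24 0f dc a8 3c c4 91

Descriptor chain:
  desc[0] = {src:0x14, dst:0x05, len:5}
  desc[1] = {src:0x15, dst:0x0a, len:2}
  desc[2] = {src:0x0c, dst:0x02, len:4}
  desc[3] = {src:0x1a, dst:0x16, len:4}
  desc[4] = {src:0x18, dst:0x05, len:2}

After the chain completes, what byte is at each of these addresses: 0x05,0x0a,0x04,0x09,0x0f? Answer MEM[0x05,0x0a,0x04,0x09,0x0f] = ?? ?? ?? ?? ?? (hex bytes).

  after D0: wrote 5B at 0x05 = 559074aa24
  after D1: wrote 2B at 0x0a = 9074
  after D2: wrote 4B at 0x02 = 30031c7f
  after D3: wrote 4B at 0x16 = dca83cc4
  after D4: wrote 2B at 0x05 = 3cc4
query mem[0x05]=0x3c, mem[0x0a]=0x90, mem[0x04]=0x1c, mem[0x09]=0x24, mem[0x0f]=0x7f

MEM[0x05,0x0a,0x04,0x09,0x0f] = 3c 90 1c 24 7f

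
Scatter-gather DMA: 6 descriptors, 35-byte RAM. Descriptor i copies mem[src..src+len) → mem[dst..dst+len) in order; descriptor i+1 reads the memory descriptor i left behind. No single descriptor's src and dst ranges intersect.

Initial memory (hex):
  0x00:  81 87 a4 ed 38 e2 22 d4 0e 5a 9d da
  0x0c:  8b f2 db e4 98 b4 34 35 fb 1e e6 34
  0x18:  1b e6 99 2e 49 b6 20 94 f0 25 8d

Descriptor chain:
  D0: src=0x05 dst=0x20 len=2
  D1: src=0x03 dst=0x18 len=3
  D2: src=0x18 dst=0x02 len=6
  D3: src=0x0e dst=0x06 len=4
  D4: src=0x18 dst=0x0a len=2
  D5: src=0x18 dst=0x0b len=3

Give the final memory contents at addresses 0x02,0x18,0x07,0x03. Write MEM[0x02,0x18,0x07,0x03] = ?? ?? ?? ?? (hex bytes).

MEM[0x02,0x18,0x07,0x03] = ed ed e4 38

  after D0: wrote 2B at 0x20 = e222
  after D1: wrote 3B at 0x18 = ed38e2
  after D2: wrote 6B at 0x02 = ed38e22e49b6
  after D3: wrote 4B at 0x06 = dbe498b4
  after D4: wrote 2B at 0x0a = ed38
  after D5: wrote 3B at 0x0b = ed38e2
query mem[0x02]=0xed, mem[0x18]=0xed, mem[0x07]=0xe4, mem[0x03]=0x38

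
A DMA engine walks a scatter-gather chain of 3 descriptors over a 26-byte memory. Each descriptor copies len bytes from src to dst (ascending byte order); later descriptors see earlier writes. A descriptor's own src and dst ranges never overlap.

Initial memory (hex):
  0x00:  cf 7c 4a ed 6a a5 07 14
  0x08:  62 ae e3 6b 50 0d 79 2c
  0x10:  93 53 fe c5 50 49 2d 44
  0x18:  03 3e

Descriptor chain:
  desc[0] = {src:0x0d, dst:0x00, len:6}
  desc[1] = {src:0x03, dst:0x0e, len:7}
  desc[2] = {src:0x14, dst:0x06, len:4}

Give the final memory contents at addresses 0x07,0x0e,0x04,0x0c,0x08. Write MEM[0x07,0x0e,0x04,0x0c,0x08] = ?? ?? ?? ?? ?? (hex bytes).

MEM[0x07,0x0e,0x04,0x0c,0x08] = 49 93 53 50 2d

[0] 0x0d->0x00 len=6 : 0d 79 2c 93 53 fe
[1] 0x03->0x0e len=7 : 93 53 fe 07 14 62 ae
[2] 0x14->0x06 len=4 : ae 49 2d 44
query mem[0x07]=0x49, mem[0x0e]=0x93, mem[0x04]=0x53, mem[0x0c]=0x50, mem[0x08]=0x2d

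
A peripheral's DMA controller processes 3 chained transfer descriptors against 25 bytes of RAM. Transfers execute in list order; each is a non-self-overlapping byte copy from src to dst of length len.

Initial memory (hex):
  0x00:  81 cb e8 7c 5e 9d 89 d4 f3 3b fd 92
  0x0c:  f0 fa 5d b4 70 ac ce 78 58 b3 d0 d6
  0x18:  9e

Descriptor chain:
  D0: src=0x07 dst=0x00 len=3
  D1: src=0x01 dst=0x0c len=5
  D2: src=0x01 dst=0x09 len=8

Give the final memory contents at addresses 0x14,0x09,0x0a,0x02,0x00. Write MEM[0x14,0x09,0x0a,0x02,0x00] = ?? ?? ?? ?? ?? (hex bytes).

  after D0: wrote 3B at 0x00 = d4f33b
  after D1: wrote 5B at 0x0c = f33b7c5e9d
  after D2: wrote 8B at 0x09 = f33b7c5e9d89d4f3
query mem[0x14]=0x58, mem[0x09]=0xf3, mem[0x0a]=0x3b, mem[0x02]=0x3b, mem[0x00]=0xd4

MEM[0x14,0x09,0x0a,0x02,0x00] = 58 f3 3b 3b d4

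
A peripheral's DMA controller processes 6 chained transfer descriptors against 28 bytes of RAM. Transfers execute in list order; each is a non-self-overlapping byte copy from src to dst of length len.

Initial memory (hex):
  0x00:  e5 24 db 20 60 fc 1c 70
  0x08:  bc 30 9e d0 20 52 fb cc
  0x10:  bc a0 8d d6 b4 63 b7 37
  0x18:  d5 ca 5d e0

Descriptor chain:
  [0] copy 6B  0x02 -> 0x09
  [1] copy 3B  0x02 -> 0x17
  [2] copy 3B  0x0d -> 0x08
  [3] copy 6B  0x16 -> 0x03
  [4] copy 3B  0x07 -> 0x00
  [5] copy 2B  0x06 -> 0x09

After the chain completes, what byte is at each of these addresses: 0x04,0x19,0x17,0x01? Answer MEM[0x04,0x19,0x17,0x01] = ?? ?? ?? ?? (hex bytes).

MEM[0x04,0x19,0x17,0x01] = db 60 db e0

#0 dst[0x09+6] := {0xdb,0x20,0x60,0xfc,0x1c,0x70}
#1 dst[0x17+3] := {0xdb,0x20,0x60}
#2 dst[0x08+3] := {0x1c,0x70,0xcc}
#3 dst[0x03+6] := {0xb7,0xdb,0x20,0x60,0x5d,0xe0}
#4 dst[0x00+3] := {0x5d,0xe0,0x70}
#5 dst[0x09+2] := {0x60,0x5d}
query mem[0x04]=0xdb, mem[0x19]=0x60, mem[0x17]=0xdb, mem[0x01]=0xe0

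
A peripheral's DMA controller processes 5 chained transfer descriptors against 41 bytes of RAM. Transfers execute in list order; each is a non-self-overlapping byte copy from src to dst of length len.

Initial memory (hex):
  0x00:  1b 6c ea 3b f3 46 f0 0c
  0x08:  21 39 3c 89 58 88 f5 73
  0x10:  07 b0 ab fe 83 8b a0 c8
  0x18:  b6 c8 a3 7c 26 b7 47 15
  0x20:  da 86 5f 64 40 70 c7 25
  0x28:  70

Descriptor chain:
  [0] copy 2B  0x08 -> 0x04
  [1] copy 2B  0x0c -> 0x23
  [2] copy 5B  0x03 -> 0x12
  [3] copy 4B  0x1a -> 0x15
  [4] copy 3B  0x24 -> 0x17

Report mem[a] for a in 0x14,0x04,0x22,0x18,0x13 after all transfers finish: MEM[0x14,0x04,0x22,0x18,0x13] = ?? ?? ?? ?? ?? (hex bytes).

MEM[0x14,0x04,0x22,0x18,0x13] = 39 21 5f 70 21

  after D0: wrote 2B at 0x04 = 2139
  after D1: wrote 2B at 0x23 = 5888
  after D2: wrote 5B at 0x12 = 3b2139f00c
  after D3: wrote 4B at 0x15 = a37c26b7
  after D4: wrote 3B at 0x17 = 8870c7
query mem[0x14]=0x39, mem[0x04]=0x21, mem[0x22]=0x5f, mem[0x18]=0x70, mem[0x13]=0x21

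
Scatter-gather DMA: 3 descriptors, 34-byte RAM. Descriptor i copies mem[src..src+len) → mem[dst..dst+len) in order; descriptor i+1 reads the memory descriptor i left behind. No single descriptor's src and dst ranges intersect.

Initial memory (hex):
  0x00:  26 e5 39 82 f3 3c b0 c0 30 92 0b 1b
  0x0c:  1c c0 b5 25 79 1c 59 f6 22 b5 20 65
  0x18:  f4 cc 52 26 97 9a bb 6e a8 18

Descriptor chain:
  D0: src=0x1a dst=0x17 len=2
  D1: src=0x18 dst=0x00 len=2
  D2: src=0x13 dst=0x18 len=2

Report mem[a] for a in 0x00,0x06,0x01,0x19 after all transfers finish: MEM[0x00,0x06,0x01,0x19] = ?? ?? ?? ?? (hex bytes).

MEM[0x00,0x06,0x01,0x19] = 26 b0 cc 22

D0: mem[0x17..0x18] <- [52 26]
D1: mem[0x00..0x01] <- [26 cc]
D2: mem[0x18..0x19] <- [f6 22]
query mem[0x00]=0x26, mem[0x06]=0xb0, mem[0x01]=0xcc, mem[0x19]=0x22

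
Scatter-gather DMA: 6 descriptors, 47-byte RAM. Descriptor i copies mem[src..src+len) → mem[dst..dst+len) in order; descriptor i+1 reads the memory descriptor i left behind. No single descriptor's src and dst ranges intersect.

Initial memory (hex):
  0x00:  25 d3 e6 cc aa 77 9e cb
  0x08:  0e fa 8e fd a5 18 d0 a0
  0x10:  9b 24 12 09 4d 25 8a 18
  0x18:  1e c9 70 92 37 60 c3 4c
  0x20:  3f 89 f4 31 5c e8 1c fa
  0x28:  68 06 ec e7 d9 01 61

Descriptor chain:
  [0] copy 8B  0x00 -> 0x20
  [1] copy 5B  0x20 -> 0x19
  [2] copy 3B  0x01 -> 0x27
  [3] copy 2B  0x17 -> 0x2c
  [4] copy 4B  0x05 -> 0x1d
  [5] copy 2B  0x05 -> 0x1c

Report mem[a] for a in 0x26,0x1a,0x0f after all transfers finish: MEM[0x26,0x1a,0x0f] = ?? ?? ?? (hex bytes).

MEM[0x26,0x1a,0x0f] = 9e d3 a0

D0: mem[0x20..0x27] <- [25 d3 e6 cc aa 77 9e cb]
D1: mem[0x19..0x1d] <- [25 d3 e6 cc aa]
D2: mem[0x27..0x29] <- [d3 e6 cc]
D3: mem[0x2c..0x2d] <- [18 1e]
D4: mem[0x1d..0x20] <- [77 9e cb 0e]
D5: mem[0x1c..0x1d] <- [77 9e]
query mem[0x26]=0x9e, mem[0x1a]=0xd3, mem[0x0f]=0xa0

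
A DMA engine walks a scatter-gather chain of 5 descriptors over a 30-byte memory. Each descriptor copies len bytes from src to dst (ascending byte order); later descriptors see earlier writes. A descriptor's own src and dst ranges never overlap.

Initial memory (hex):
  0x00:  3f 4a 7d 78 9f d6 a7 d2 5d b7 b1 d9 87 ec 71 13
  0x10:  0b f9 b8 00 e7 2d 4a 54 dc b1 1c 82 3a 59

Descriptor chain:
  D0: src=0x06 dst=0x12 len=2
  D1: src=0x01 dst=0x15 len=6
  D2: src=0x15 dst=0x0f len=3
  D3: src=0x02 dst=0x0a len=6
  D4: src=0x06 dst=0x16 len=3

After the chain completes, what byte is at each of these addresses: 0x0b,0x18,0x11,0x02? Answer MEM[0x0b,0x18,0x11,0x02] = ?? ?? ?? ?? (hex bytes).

MEM[0x0b,0x18,0x11,0x02] = 78 5d 78 7d

[0] 0x06->0x12 len=2 : a7 d2
[1] 0x01->0x15 len=6 : 4a 7d 78 9f d6 a7
[2] 0x15->0x0f len=3 : 4a 7d 78
[3] 0x02->0x0a len=6 : 7d 78 9f d6 a7 d2
[4] 0x06->0x16 len=3 : a7 d2 5d
query mem[0x0b]=0x78, mem[0x18]=0x5d, mem[0x11]=0x78, mem[0x02]=0x7d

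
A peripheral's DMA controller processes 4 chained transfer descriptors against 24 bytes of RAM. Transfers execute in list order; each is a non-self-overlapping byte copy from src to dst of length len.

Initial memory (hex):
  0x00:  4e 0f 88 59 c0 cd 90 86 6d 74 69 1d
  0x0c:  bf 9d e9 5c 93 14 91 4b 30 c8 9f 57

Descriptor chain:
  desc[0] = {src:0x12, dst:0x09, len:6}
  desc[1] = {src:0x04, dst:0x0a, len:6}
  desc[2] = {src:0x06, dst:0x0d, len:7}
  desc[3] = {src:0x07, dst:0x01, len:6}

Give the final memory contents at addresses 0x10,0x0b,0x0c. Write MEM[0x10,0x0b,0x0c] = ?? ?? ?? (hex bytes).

#0 dst[0x09+6] := {0x91,0x4b,0x30,0xc8,0x9f,0x57}
#1 dst[0x0a+6] := {0xc0,0xcd,0x90,0x86,0x6d,0x91}
#2 dst[0x0d+7] := {0x90,0x86,0x6d,0x91,0xc0,0xcd,0x90}
#3 dst[0x01+6] := {0x86,0x6d,0x91,0xc0,0xcd,0x90}
query mem[0x10]=0x91, mem[0x0b]=0xcd, mem[0x0c]=0x90

MEM[0x10,0x0b,0x0c] = 91 cd 90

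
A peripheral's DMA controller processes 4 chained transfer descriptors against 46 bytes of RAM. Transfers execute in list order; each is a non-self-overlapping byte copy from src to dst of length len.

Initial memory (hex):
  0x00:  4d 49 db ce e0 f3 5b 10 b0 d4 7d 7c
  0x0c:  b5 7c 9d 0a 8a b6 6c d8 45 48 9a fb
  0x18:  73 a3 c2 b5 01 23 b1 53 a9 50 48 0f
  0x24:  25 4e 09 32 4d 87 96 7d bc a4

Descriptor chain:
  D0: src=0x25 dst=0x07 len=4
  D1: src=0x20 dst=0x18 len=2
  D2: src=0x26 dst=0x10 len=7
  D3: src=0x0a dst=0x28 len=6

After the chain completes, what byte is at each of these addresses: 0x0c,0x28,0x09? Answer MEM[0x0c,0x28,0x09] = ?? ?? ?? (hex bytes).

MEM[0x0c,0x28,0x09] = b5 4d 32

#0 dst[0x07+4] := {0x4e,0x09,0x32,0x4d}
#1 dst[0x18+2] := {0xa9,0x50}
#2 dst[0x10+7] := {0x09,0x32,0x4d,0x87,0x96,0x7d,0xbc}
#3 dst[0x28+6] := {0x4d,0x7c,0xb5,0x7c,0x9d,0x0a}
query mem[0x0c]=0xb5, mem[0x28]=0x4d, mem[0x09]=0x32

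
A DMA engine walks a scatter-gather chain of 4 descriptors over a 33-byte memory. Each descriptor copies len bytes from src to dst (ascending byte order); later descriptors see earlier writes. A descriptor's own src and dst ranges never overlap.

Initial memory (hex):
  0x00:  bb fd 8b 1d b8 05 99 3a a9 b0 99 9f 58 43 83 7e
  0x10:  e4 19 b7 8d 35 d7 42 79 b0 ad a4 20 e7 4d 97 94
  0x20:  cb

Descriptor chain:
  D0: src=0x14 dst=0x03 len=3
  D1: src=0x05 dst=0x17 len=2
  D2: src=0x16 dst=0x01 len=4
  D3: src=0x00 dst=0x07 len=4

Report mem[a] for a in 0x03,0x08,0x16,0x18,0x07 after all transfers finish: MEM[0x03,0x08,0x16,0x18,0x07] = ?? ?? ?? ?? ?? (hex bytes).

MEM[0x03,0x08,0x16,0x18,0x07] = 99 42 42 99 bb

#0 dst[0x03+3] := {0x35,0xd7,0x42}
#1 dst[0x17+2] := {0x42,0x99}
#2 dst[0x01+4] := {0x42,0x42,0x99,0xad}
#3 dst[0x07+4] := {0xbb,0x42,0x42,0x99}
query mem[0x03]=0x99, mem[0x08]=0x42, mem[0x16]=0x42, mem[0x18]=0x99, mem[0x07]=0xbb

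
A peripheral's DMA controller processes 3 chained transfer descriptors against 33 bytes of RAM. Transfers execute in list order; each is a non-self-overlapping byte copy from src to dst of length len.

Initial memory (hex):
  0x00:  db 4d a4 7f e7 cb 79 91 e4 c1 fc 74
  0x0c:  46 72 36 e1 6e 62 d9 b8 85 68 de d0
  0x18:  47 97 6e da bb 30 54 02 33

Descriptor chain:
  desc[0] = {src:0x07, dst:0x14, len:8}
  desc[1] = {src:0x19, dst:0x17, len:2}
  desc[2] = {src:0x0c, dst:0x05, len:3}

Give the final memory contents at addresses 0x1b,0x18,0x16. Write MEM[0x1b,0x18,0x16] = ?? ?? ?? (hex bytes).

[0] 0x07->0x14 len=8 : 91 e4 c1 fc 74 46 72 36
[1] 0x19->0x17 len=2 : 46 72
[2] 0x0c->0x05 len=3 : 46 72 36
query mem[0x1b]=0x36, mem[0x18]=0x72, mem[0x16]=0xc1

MEM[0x1b,0x18,0x16] = 36 72 c1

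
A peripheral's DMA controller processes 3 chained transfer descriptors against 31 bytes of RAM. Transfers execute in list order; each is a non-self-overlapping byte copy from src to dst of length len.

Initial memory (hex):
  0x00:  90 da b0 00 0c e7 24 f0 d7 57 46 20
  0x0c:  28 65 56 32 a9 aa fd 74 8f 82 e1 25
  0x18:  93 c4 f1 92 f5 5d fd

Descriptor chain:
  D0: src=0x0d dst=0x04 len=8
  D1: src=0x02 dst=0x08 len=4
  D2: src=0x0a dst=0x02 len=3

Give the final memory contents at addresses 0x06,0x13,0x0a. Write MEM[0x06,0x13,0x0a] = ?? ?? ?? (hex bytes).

MEM[0x06,0x13,0x0a] = 32 74 65

D0: mem[0x04..0x0b] <- [65 56 32 a9 aa fd 74 8f]
D1: mem[0x08..0x0b] <- [b0 00 65 56]
D2: mem[0x02..0x04] <- [65 56 28]
query mem[0x06]=0x32, mem[0x13]=0x74, mem[0x0a]=0x65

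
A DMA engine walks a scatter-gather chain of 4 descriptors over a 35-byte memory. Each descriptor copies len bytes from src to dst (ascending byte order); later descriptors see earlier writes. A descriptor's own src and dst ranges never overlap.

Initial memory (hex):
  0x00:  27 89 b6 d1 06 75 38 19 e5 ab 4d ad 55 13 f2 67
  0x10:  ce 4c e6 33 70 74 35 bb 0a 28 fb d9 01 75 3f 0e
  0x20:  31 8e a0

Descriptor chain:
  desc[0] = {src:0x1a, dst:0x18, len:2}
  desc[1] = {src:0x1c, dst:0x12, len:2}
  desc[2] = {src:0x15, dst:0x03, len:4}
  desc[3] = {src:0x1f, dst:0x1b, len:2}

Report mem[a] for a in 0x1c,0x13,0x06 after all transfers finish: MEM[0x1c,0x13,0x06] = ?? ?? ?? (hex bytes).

#0 dst[0x18+2] := {0xfb,0xd9}
#1 dst[0x12+2] := {0x01,0x75}
#2 dst[0x03+4] := {0x74,0x35,0xbb,0xfb}
#3 dst[0x1b+2] := {0x0e,0x31}
query mem[0x1c]=0x31, mem[0x13]=0x75, mem[0x06]=0xfb

MEM[0x1c,0x13,0x06] = 31 75 fb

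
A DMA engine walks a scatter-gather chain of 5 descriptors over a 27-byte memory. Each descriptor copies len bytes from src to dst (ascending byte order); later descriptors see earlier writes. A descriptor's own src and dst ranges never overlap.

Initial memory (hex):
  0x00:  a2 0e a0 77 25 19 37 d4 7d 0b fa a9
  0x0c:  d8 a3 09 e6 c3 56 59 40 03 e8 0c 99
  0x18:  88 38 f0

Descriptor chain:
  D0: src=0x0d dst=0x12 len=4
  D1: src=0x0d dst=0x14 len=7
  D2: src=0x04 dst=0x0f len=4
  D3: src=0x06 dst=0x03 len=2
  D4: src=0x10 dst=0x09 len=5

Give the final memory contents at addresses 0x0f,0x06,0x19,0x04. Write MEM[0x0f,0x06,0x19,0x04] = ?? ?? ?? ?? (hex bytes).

#0 dst[0x12+4] := {0xa3,0x09,0xe6,0xc3}
#1 dst[0x14+7] := {0xa3,0x09,0xe6,0xc3,0x56,0xa3,0x09}
#2 dst[0x0f+4] := {0x25,0x19,0x37,0xd4}
#3 dst[0x03+2] := {0x37,0xd4}
#4 dst[0x09+5] := {0x19,0x37,0xd4,0x09,0xa3}
query mem[0x0f]=0x25, mem[0x06]=0x37, mem[0x19]=0xa3, mem[0x04]=0xd4

MEM[0x0f,0x06,0x19,0x04] = 25 37 a3 d4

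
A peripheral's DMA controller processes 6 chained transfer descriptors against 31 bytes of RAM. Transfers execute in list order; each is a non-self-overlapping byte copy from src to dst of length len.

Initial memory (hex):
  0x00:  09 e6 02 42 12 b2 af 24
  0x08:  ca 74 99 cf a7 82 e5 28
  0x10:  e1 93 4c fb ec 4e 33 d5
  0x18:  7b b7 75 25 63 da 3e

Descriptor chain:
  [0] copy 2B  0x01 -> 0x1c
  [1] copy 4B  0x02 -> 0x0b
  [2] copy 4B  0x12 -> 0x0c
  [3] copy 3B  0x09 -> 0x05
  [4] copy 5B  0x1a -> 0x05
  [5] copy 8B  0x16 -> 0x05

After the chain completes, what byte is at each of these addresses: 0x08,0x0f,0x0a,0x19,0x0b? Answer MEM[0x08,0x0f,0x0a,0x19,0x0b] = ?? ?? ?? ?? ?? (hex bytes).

MEM[0x08,0x0f,0x0a,0x19,0x0b] = b7 4e 25 b7 e6

#0 dst[0x1c+2] := {0xe6,0x02}
#1 dst[0x0b+4] := {0x02,0x42,0x12,0xb2}
#2 dst[0x0c+4] := {0x4c,0xfb,0xec,0x4e}
#3 dst[0x05+3] := {0x74,0x99,0x02}
#4 dst[0x05+5] := {0x75,0x25,0xe6,0x02,0x3e}
#5 dst[0x05+8] := {0x33,0xd5,0x7b,0xb7,0x75,0x25,0xe6,0x02}
query mem[0x08]=0xb7, mem[0x0f]=0x4e, mem[0x0a]=0x25, mem[0x19]=0xb7, mem[0x0b]=0xe6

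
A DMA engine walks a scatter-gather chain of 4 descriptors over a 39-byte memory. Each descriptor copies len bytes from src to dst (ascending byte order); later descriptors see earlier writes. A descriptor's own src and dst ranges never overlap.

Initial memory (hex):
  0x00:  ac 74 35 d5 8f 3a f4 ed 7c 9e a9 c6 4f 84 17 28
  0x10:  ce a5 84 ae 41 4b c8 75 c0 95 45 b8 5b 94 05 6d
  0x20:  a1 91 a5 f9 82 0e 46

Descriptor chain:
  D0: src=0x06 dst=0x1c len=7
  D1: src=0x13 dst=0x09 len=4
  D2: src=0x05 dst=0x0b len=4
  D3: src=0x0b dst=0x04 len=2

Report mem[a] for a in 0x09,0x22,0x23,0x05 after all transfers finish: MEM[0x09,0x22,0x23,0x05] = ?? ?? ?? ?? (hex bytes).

MEM[0x09,0x22,0x23,0x05] = ae 4f f9 f4

#0 dst[0x1c+7] := {0xf4,0xed,0x7c,0x9e,0xa9,0xc6,0x4f}
#1 dst[0x09+4] := {0xae,0x41,0x4b,0xc8}
#2 dst[0x0b+4] := {0x3a,0xf4,0xed,0x7c}
#3 dst[0x04+2] := {0x3a,0xf4}
query mem[0x09]=0xae, mem[0x22]=0x4f, mem[0x23]=0xf9, mem[0x05]=0xf4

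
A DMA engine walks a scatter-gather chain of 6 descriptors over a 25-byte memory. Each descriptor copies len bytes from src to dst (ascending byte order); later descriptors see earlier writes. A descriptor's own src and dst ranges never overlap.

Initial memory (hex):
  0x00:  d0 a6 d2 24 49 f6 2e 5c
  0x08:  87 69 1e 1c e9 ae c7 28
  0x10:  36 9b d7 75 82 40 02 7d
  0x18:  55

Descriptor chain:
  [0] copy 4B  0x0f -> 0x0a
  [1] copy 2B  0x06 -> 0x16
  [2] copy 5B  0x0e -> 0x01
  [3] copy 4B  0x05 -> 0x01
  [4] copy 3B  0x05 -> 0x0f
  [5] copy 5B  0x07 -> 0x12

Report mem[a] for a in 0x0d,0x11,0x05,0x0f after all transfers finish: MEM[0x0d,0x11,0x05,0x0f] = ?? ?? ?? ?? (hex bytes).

#0 dst[0x0a+4] := {0x28,0x36,0x9b,0xd7}
#1 dst[0x16+2] := {0x2e,0x5c}
#2 dst[0x01+5] := {0xc7,0x28,0x36,0x9b,0xd7}
#3 dst[0x01+4] := {0xd7,0x2e,0x5c,0x87}
#4 dst[0x0f+3] := {0xd7,0x2e,0x5c}
#5 dst[0x12+5] := {0x5c,0x87,0x69,0x28,0x36}
query mem[0x0d]=0xd7, mem[0x11]=0x5c, mem[0x05]=0xd7, mem[0x0f]=0xd7

MEM[0x0d,0x11,0x05,0x0f] = d7 5c d7 d7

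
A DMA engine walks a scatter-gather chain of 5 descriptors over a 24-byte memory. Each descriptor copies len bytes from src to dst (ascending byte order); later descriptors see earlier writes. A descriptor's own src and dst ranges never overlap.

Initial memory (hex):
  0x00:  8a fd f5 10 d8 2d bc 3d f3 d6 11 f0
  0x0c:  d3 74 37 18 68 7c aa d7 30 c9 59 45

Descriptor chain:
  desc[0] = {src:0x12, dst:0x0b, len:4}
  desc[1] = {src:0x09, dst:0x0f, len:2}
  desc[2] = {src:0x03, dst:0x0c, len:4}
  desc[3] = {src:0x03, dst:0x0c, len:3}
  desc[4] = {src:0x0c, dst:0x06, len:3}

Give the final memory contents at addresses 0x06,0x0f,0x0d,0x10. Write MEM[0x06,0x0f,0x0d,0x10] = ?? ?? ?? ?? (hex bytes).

MEM[0x06,0x0f,0x0d,0x10] = 10 bc d8 11

#0 dst[0x0b+4] := {0xaa,0xd7,0x30,0xc9}
#1 dst[0x0f+2] := {0xd6,0x11}
#2 dst[0x0c+4] := {0x10,0xd8,0x2d,0xbc}
#3 dst[0x0c+3] := {0x10,0xd8,0x2d}
#4 dst[0x06+3] := {0x10,0xd8,0x2d}
query mem[0x06]=0x10, mem[0x0f]=0xbc, mem[0x0d]=0xd8, mem[0x10]=0x11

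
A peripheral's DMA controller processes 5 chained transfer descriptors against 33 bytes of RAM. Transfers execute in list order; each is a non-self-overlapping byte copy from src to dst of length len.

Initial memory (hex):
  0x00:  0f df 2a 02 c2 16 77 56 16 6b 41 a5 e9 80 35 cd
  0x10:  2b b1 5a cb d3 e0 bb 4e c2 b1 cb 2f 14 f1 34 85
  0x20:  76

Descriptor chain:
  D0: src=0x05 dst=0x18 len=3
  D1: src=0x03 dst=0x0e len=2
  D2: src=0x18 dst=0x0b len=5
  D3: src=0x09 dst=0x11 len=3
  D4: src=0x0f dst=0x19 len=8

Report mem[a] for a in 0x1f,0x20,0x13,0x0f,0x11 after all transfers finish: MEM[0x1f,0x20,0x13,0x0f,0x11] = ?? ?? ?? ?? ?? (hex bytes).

MEM[0x1f,0x20,0x13,0x0f,0x11] = e0 bb 16 14 6b

#0 dst[0x18+3] := {0x16,0x77,0x56}
#1 dst[0x0e+2] := {0x02,0xc2}
#2 dst[0x0b+5] := {0x16,0x77,0x56,0x2f,0x14}
#3 dst[0x11+3] := {0x6b,0x41,0x16}
#4 dst[0x19+8] := {0x14,0x2b,0x6b,0x41,0x16,0xd3,0xe0,0xbb}
query mem[0x1f]=0xe0, mem[0x20]=0xbb, mem[0x13]=0x16, mem[0x0f]=0x14, mem[0x11]=0x6b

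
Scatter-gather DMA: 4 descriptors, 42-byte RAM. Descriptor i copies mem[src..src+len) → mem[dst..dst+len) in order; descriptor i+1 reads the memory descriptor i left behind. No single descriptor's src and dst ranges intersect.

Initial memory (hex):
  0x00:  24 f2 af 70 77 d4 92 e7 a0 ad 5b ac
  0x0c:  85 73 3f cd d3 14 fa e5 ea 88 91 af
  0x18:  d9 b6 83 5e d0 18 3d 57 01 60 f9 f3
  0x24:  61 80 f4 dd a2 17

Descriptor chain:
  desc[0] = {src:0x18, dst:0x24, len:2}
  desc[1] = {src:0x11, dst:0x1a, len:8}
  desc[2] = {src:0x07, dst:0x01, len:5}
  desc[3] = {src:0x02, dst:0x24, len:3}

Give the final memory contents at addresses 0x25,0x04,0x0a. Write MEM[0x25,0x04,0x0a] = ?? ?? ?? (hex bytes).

MEM[0x25,0x04,0x0a] = ad 5b 5b

#0 dst[0x24+2] := {0xd9,0xb6}
#1 dst[0x1a+8] := {0x14,0xfa,0xe5,0xea,0x88,0x91,0xaf,0xd9}
#2 dst[0x01+5] := {0xe7,0xa0,0xad,0x5b,0xac}
#3 dst[0x24+3] := {0xa0,0xad,0x5b}
query mem[0x25]=0xad, mem[0x04]=0x5b, mem[0x0a]=0x5b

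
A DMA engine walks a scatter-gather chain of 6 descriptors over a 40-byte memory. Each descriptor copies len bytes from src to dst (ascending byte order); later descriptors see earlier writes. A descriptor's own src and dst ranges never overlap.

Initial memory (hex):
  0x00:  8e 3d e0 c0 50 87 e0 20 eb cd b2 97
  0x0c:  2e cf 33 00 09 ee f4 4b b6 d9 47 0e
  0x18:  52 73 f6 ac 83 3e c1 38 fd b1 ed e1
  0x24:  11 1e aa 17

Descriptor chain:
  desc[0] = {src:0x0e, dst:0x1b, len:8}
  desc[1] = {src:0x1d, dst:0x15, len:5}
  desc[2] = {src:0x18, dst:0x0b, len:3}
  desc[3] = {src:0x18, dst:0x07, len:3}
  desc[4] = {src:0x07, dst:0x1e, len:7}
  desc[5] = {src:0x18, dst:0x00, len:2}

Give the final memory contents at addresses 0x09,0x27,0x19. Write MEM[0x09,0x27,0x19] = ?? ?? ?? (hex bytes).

D0: mem[0x1b..0x22] <- [33 00 09 ee f4 4b b6 d9]
D1: mem[0x15..0x19] <- [09 ee f4 4b b6]
D2: mem[0x0b..0x0d] <- [4b b6 f6]
D3: mem[0x07..0x09] <- [4b b6 f6]
D4: mem[0x1e..0x24] <- [4b b6 f6 b2 4b b6 f6]
D5: mem[0x00..0x01] <- [4b b6]
query mem[0x09]=0xf6, mem[0x27]=0x17, mem[0x19]=0xb6

MEM[0x09,0x27,0x19] = f6 17 b6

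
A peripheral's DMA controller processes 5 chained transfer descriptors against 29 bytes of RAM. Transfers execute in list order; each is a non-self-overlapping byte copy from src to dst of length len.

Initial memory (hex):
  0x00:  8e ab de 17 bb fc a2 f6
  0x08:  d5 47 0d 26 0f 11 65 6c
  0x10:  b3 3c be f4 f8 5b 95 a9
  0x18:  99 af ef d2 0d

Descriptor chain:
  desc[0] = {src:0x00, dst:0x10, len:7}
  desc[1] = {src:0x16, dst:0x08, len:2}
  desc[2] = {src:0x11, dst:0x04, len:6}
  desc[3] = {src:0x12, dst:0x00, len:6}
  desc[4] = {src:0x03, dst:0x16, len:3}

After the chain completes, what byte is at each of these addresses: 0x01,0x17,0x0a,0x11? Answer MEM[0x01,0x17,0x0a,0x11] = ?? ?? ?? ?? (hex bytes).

MEM[0x01,0x17,0x0a,0x11] = 17 a2 0d ab

D0: mem[0x10..0x16] <- [8e ab de 17 bb fc a2]
D1: mem[0x08..0x09] <- [a2 a9]
D2: mem[0x04..0x09] <- [ab de 17 bb fc a2]
D3: mem[0x00..0x05] <- [de 17 bb fc a2 a9]
D4: mem[0x16..0x18] <- [fc a2 a9]
query mem[0x01]=0x17, mem[0x17]=0xa2, mem[0x0a]=0x0d, mem[0x11]=0xab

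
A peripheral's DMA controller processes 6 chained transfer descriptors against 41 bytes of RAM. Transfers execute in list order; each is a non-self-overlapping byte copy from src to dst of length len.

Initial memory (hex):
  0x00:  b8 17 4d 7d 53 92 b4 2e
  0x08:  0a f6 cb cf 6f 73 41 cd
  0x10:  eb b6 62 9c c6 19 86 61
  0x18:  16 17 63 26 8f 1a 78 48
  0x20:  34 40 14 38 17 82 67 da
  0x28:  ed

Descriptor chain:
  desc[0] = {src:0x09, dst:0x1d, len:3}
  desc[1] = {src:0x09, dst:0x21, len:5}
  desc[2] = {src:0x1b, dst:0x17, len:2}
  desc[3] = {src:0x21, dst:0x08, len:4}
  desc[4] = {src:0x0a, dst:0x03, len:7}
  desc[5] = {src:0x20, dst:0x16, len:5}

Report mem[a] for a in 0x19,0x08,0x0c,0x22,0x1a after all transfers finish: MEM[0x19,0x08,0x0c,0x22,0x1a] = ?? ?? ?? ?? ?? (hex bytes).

  after D0: wrote 3B at 0x1d = f6cbcf
  after D1: wrote 5B at 0x21 = f6cbcf6f73
  after D2: wrote 2B at 0x17 = 268f
  after D3: wrote 4B at 0x08 = f6cbcf6f
  after D4: wrote 7B at 0x03 = cf6f6f7341cdeb
  after D5: wrote 5B at 0x16 = 34f6cbcf6f
query mem[0x19]=0xcf, mem[0x08]=0xcd, mem[0x0c]=0x6f, mem[0x22]=0xcb, mem[0x1a]=0x6f

MEM[0x19,0x08,0x0c,0x22,0x1a] = cf cd 6f cb 6f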